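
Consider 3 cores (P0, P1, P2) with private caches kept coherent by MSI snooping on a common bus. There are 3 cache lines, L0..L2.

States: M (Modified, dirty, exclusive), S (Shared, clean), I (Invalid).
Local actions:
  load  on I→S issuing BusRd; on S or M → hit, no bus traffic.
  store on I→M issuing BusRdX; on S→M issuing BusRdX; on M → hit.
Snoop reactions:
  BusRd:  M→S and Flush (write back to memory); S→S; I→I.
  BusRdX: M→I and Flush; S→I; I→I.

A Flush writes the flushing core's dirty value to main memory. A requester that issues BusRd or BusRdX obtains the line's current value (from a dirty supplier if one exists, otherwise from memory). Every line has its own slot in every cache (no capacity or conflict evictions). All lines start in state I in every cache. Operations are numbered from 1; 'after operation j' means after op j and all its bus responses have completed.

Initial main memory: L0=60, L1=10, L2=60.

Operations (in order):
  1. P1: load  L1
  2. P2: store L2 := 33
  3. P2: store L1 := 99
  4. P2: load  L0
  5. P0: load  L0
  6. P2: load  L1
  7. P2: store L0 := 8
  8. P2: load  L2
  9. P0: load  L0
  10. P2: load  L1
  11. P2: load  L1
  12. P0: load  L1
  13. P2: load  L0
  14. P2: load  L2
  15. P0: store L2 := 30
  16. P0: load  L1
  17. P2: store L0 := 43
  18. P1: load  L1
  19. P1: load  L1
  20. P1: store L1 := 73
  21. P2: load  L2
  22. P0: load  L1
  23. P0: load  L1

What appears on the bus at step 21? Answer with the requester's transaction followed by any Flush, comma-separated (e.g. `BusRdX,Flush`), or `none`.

bus = BusRd,Flush

1. P1: load  L1  bus=[BusRd]  L1: P0=I P1=S P2=I  mem[L1]=10
2. P2: store L2 := 33  bus=[BusRdX]  L2: P0=I P1=I P2=M  mem[L2]=60
3. P2: store L1 := 99  bus=[BusRdX]  L1: P0=I P1=I P2=M  mem[L1]=10
4. P2: load  L0  bus=[BusRd]  L0: P0=I P1=I P2=S  mem[L0]=60
5. P0: load  L0  bus=[BusRd]  L0: P0=S P1=I P2=S  mem[L0]=60
6. P2: load  L1  bus=[-]  L1: P0=I P1=I P2=M  mem[L1]=10
7. P2: store L0 := 8  bus=[BusRdX]  L0: P0=I P1=I P2=M  mem[L0]=60
8. P2: load  L2  bus=[-]  L2: P0=I P1=I P2=M  mem[L2]=60
9. P0: load  L0  bus=[BusRd,Flush]  L0: P0=S P1=I P2=S  mem[L0]=8
10. P2: load  L1  bus=[-]  L1: P0=I P1=I P2=M  mem[L1]=10
11. P2: load  L1  bus=[-]  L1: P0=I P1=I P2=M  mem[L1]=10
12. P0: load  L1  bus=[BusRd,Flush]  L1: P0=S P1=I P2=S  mem[L1]=99
13. P2: load  L0  bus=[-]  L0: P0=S P1=I P2=S  mem[L0]=8
14. P2: load  L2  bus=[-]  L2: P0=I P1=I P2=M  mem[L2]=60
15. P0: store L2 := 30  bus=[BusRdX,Flush]  L2: P0=M P1=I P2=I  mem[L2]=33
16. P0: load  L1  bus=[-]  L1: P0=S P1=I P2=S  mem[L1]=99
17. P2: store L0 := 43  bus=[BusRdX]  L0: P0=I P1=I P2=M  mem[L0]=8
18. P1: load  L1  bus=[BusRd]  L1: P0=S P1=S P2=S  mem[L1]=99
19. P1: load  L1  bus=[-]  L1: P0=S P1=S P2=S  mem[L1]=99
20. P1: store L1 := 73  bus=[BusRdX]  L1: P0=I P1=M P2=I  mem[L1]=99
21. P2: load  L2  bus=[BusRd,Flush]  L2: P0=S P1=I P2=S  mem[L2]=30
22. P0: load  L1  bus=[BusRd,Flush]  L1: P0=S P1=S P2=I  mem[L1]=73
23. P0: load  L1  bus=[-]  L1: P0=S P1=S P2=I  mem[L1]=73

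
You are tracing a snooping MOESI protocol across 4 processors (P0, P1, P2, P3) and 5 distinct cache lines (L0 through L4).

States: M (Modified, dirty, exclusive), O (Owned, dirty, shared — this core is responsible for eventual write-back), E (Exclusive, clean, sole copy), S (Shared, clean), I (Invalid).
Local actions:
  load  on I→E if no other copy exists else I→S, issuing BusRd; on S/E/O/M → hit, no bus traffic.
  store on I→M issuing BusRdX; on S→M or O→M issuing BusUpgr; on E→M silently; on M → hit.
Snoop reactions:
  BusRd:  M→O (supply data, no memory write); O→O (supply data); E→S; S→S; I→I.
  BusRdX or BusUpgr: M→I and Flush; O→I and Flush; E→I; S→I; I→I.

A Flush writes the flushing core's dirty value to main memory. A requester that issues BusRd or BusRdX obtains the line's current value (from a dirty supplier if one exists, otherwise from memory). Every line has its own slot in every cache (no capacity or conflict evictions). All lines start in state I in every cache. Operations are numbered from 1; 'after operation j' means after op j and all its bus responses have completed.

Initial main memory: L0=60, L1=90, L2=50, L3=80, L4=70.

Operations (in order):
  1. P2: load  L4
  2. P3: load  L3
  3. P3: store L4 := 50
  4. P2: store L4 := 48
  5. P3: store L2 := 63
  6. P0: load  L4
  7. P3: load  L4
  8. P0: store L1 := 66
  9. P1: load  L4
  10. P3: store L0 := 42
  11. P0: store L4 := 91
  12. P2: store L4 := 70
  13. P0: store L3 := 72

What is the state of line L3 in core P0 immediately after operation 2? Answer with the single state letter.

state = I

1. P2: load  L4  bus=[BusRd]  L4: P0=I P1=I P2=E P3=I  mem[L4]=70
2. P3: load  L3  bus=[BusRd]  L3: P0=I P1=I P2=I P3=E  mem[L3]=80
3. P3: store L4 := 50  bus=[BusRdX]  L4: P0=I P1=I P2=I P3=M  mem[L4]=70
4. P2: store L4 := 48  bus=[BusRdX,Flush]  L4: P0=I P1=I P2=M P3=I  mem[L4]=50
5. P3: store L2 := 63  bus=[BusRdX]  L2: P0=I P1=I P2=I P3=M  mem[L2]=50
6. P0: load  L4  bus=[BusRd]  L4: P0=S P1=I P2=O P3=I  mem[L4]=50
7. P3: load  L4  bus=[BusRd]  L4: P0=S P1=I P2=O P3=S  mem[L4]=50
8. P0: store L1 := 66  bus=[BusRdX]  L1: P0=M P1=I P2=I P3=I  mem[L1]=90
9. P1: load  L4  bus=[BusRd]  L4: P0=S P1=S P2=O P3=S  mem[L4]=50
10. P3: store L0 := 42  bus=[BusRdX]  L0: P0=I P1=I P2=I P3=M  mem[L0]=60
11. P0: store L4 := 91  bus=[BusUpgr,Flush]  L4: P0=M P1=I P2=I P3=I  mem[L4]=48
12. P2: store L4 := 70  bus=[BusRdX,Flush]  L4: P0=I P1=I P2=M P3=I  mem[L4]=91
13. P0: store L3 := 72  bus=[BusRdX]  L3: P0=M P1=I P2=I P3=I  mem[L3]=80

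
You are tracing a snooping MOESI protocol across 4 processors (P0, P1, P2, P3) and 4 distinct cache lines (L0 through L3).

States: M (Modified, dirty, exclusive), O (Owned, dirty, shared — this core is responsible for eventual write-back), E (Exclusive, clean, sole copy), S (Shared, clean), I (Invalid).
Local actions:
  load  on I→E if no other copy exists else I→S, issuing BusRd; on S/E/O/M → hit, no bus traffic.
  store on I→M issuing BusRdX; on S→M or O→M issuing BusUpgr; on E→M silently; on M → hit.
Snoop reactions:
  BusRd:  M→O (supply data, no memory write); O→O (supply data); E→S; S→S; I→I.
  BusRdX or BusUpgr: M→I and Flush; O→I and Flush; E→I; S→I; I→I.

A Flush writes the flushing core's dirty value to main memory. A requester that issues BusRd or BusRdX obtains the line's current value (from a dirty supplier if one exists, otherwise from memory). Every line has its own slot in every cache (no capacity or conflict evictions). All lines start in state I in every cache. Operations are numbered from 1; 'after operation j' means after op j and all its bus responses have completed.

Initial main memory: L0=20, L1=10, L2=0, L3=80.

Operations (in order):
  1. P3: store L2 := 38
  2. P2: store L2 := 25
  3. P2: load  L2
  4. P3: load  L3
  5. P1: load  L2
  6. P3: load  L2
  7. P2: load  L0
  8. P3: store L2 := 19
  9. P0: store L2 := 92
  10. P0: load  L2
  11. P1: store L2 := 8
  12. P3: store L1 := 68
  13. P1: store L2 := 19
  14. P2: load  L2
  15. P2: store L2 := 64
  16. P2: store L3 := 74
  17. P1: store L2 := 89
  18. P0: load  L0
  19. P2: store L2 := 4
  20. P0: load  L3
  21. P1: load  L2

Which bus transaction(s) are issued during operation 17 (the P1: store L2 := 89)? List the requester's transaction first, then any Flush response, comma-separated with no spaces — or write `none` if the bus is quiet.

1. P3: store L2 := 38  bus=[BusRdX]  L2: P0=I P1=I P2=I P3=M  mem[L2]=0
2. P2: store L2 := 25  bus=[BusRdX,Flush]  L2: P0=I P1=I P2=M P3=I  mem[L2]=38
3. P2: load  L2  bus=[-]  L2: P0=I P1=I P2=M P3=I  mem[L2]=38
4. P3: load  L3  bus=[BusRd]  L3: P0=I P1=I P2=I P3=E  mem[L3]=80
5. P1: load  L2  bus=[BusRd]  L2: P0=I P1=S P2=O P3=I  mem[L2]=38
6. P3: load  L2  bus=[BusRd]  L2: P0=I P1=S P2=O P3=S  mem[L2]=38
7. P2: load  L0  bus=[BusRd]  L0: P0=I P1=I P2=E P3=I  mem[L0]=20
8. P3: store L2 := 19  bus=[BusUpgr,Flush]  L2: P0=I P1=I P2=I P3=M  mem[L2]=25
9. P0: store L2 := 92  bus=[BusRdX,Flush]  L2: P0=M P1=I P2=I P3=I  mem[L2]=19
10. P0: load  L2  bus=[-]  L2: P0=M P1=I P2=I P3=I  mem[L2]=19
11. P1: store L2 := 8  bus=[BusRdX,Flush]  L2: P0=I P1=M P2=I P3=I  mem[L2]=92
12. P3: store L1 := 68  bus=[BusRdX]  L1: P0=I P1=I P2=I P3=M  mem[L1]=10
13. P1: store L2 := 19  bus=[-]  L2: P0=I P1=M P2=I P3=I  mem[L2]=92
14. P2: load  L2  bus=[BusRd]  L2: P0=I P1=O P2=S P3=I  mem[L2]=92
15. P2: store L2 := 64  bus=[BusUpgr,Flush]  L2: P0=I P1=I P2=M P3=I  mem[L2]=19
16. P2: store L3 := 74  bus=[BusRdX]  L3: P0=I P1=I P2=M P3=I  mem[L3]=80
17. P1: store L2 := 89  bus=[BusRdX,Flush]  L2: P0=I P1=M P2=I P3=I  mem[L2]=64
18. P0: load  L0  bus=[BusRd]  L0: P0=S P1=I P2=S P3=I  mem[L0]=20
19. P2: store L2 := 4  bus=[BusRdX,Flush]  L2: P0=I P1=I P2=M P3=I  mem[L2]=89
20. P0: load  L3  bus=[BusRd]  L3: P0=S P1=I P2=O P3=I  mem[L3]=80
21. P1: load  L2  bus=[BusRd]  L2: P0=I P1=S P2=O P3=I  mem[L2]=89

bus = BusRdX,Flush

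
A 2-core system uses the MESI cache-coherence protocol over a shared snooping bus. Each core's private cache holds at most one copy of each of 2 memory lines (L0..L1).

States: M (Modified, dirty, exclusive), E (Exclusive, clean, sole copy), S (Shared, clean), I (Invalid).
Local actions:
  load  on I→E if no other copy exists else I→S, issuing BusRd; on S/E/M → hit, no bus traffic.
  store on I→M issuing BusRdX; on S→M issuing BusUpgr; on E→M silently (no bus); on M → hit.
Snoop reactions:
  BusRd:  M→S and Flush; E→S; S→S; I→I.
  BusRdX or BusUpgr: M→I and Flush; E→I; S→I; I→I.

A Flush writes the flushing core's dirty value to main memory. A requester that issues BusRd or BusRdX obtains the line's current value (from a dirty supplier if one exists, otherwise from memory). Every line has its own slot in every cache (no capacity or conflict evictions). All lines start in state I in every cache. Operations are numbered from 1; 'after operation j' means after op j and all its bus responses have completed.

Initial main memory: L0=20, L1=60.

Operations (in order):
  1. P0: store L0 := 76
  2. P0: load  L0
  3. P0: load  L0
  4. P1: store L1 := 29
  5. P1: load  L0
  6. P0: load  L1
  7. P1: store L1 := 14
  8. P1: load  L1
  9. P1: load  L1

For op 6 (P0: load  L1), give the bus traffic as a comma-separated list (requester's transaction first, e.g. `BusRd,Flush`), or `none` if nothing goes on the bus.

bus = BusRd,Flush

  op1 P0: store L0 := 76 → M/I on L0; bus BusRdX; mem=20
  op2 P0: load  L0 → M/I on L0; bus (none); mem=20
  op3 P0: load  L0 → M/I on L0; bus (none); mem=20
  op4 P1: store L1 := 29 → I/M on L1; bus BusRdX; mem=60
  op5 P1: load  L0 → S/S on L0; bus BusRd Flush; mem=76
  op6 P0: load  L1 → S/S on L1; bus BusRd Flush; mem=29
  op7 P1: store L1 := 14 → I/M on L1; bus BusUpgr; mem=29
  op8 P1: load  L1 → I/M on L1; bus (none); mem=29
  op9 P1: load  L1 → I/M on L1; bus (none); mem=29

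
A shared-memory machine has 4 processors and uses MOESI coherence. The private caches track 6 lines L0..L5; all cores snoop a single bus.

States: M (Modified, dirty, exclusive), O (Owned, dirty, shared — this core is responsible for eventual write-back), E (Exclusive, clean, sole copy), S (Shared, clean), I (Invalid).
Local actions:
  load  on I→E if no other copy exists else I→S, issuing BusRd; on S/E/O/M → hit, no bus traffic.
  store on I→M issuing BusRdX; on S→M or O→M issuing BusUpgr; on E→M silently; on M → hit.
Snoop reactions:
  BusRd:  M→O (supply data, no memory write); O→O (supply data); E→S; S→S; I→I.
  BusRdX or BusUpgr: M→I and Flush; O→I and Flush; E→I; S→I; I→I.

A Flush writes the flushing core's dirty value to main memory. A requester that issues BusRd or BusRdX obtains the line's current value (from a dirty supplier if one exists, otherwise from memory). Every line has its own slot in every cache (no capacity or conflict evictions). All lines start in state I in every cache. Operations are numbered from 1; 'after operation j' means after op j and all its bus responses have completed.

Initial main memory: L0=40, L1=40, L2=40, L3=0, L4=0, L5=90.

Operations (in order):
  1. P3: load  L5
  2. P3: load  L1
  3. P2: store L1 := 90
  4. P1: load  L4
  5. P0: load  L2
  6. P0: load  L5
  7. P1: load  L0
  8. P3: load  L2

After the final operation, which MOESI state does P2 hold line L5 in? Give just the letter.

state = I

[1] P3: load  L5 | P0:I, P1:I, P2:I, P3:E(90) | bus: BusRd
[2] P3: load  L1 | P0:I, P1:I, P2:I, P3:E(40) | bus: BusRd
[3] P2: store L1 := 90 | P0:I, P1:I, P2:M(90), P3:I | bus: BusRdX
[4] P1: load  L4 | P0:I, P1:E(0), P2:I, P3:I | bus: BusRd
[5] P0: load  L2 | P0:E(40), P1:I, P2:I, P3:I | bus: BusRd
[6] P0: load  L5 | P0:S(90), P1:I, P2:I, P3:S(90) | bus: BusRd
[7] P1: load  L0 | P0:I, P1:E(40), P2:I, P3:I | bus: BusRd
[8] P3: load  L2 | P0:S(40), P1:I, P2:I, P3:S(40) | bus: BusRd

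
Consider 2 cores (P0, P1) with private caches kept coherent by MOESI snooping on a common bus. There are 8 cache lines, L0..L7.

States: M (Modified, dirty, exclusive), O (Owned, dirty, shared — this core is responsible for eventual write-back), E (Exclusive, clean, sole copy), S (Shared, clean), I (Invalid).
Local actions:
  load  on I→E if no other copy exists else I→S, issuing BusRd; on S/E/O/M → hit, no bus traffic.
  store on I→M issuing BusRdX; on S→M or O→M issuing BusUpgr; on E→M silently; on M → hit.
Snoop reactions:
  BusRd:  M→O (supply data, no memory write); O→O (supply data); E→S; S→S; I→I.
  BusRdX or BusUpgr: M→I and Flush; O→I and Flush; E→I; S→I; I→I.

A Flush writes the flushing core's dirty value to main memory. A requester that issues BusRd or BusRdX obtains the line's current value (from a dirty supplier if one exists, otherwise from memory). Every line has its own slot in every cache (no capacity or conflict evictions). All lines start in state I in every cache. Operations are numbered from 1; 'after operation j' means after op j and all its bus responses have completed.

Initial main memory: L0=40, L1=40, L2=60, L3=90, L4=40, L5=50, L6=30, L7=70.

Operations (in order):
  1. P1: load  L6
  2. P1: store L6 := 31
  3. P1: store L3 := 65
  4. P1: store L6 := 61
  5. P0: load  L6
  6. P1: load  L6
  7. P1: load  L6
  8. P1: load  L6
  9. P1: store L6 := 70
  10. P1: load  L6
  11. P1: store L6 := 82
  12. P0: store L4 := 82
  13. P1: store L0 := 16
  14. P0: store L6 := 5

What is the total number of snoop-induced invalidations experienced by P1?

invalidations = 1

step 1: P1: load  L6  ⟶  IE  (L6)  txn=BusRd  M[L6]=30
step 2: P1: store L6 := 31  ⟶  IM  (L6)  txn=∅  M[L6]=30
step 3: P1: store L3 := 65  ⟶  IM  (L3)  txn=BusRdX  M[L3]=90
step 4: P1: store L6 := 61  ⟶  IM  (L6)  txn=∅  M[L6]=30
step 5: P0: load  L6  ⟶  SO  (L6)  txn=BusRd  M[L6]=30
step 6: P1: load  L6  ⟶  SO  (L6)  txn=∅  M[L6]=30
step 7: P1: load  L6  ⟶  SO  (L6)  txn=∅  M[L6]=30
step 8: P1: load  L6  ⟶  SO  (L6)  txn=∅  M[L6]=30
step 9: P1: store L6 := 70  ⟶  IM  (L6)  txn=BusUpgr  M[L6]=30
step 10: P1: load  L6  ⟶  IM  (L6)  txn=∅  M[L6]=30
step 11: P1: store L6 := 82  ⟶  IM  (L6)  txn=∅  M[L6]=30
step 12: P0: store L4 := 82  ⟶  MI  (L4)  txn=BusRdX  M[L4]=40
step 13: P1: store L0 := 16  ⟶  IM  (L0)  txn=BusRdX  M[L0]=40
step 14: P0: store L6 := 5  ⟶  MI  (L6)  txn=BusRdX+Flush  M[L6]=82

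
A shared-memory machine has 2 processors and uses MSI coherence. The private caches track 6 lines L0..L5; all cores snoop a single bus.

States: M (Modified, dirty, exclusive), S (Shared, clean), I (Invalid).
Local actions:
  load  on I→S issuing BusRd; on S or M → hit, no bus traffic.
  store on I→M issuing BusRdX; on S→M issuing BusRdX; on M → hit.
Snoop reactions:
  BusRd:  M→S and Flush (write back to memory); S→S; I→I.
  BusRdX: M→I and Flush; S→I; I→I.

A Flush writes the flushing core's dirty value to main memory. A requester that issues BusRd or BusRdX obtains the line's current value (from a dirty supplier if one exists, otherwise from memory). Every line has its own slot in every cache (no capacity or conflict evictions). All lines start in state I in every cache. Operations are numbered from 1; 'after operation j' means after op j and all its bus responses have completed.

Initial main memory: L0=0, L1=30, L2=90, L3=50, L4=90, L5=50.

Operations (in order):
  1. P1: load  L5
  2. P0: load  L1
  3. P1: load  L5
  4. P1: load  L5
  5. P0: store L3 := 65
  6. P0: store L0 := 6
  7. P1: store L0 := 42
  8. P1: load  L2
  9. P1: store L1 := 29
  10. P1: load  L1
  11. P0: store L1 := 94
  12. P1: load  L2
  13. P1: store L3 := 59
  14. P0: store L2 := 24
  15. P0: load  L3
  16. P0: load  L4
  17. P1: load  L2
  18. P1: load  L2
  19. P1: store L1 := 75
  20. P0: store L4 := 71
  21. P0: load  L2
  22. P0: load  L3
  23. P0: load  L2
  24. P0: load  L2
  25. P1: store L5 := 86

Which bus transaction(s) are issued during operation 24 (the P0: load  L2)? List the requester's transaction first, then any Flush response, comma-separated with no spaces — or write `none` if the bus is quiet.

bus = none

[1] P1: load  L5 | P0:I, P1:S(50) | bus: BusRd
[2] P0: load  L1 | P0:S(30), P1:I | bus: BusRd
[3] P1: load  L5 | P0:I, P1:S(50) | bus: none
[4] P1: load  L5 | P0:I, P1:S(50) | bus: none
[5] P0: store L3 := 65 | P0:M(65), P1:I | bus: BusRdX
[6] P0: store L0 := 6 | P0:M(6), P1:I | bus: BusRdX
[7] P1: store L0 := 42 | P0:I, P1:M(42) | bus: BusRdX,Flush
[8] P1: load  L2 | P0:I, P1:S(90) | bus: BusRd
[9] P1: store L1 := 29 | P0:I, P1:M(29) | bus: BusRdX
[10] P1: load  L1 | P0:I, P1:M(29) | bus: none
[11] P0: store L1 := 94 | P0:M(94), P1:I | bus: BusRdX,Flush
[12] P1: load  L2 | P0:I, P1:S(90) | bus: none
[13] P1: store L3 := 59 | P0:I, P1:M(59) | bus: BusRdX,Flush
[14] P0: store L2 := 24 | P0:M(24), P1:I | bus: BusRdX
[15] P0: load  L3 | P0:S(59), P1:S(59) | bus: BusRd,Flush
[16] P0: load  L4 | P0:S(90), P1:I | bus: BusRd
[17] P1: load  L2 | P0:S(24), P1:S(24) | bus: BusRd,Flush
[18] P1: load  L2 | P0:S(24), P1:S(24) | bus: none
[19] P1: store L1 := 75 | P0:I, P1:M(75) | bus: BusRdX,Flush
[20] P0: store L4 := 71 | P0:M(71), P1:I | bus: BusRdX
[21] P0: load  L2 | P0:S(24), P1:S(24) | bus: none
[22] P0: load  L3 | P0:S(59), P1:S(59) | bus: none
[23] P0: load  L2 | P0:S(24), P1:S(24) | bus: none
[24] P0: load  L2 | P0:S(24), P1:S(24) | bus: none
[25] P1: store L5 := 86 | P0:I, P1:M(86) | bus: BusRdX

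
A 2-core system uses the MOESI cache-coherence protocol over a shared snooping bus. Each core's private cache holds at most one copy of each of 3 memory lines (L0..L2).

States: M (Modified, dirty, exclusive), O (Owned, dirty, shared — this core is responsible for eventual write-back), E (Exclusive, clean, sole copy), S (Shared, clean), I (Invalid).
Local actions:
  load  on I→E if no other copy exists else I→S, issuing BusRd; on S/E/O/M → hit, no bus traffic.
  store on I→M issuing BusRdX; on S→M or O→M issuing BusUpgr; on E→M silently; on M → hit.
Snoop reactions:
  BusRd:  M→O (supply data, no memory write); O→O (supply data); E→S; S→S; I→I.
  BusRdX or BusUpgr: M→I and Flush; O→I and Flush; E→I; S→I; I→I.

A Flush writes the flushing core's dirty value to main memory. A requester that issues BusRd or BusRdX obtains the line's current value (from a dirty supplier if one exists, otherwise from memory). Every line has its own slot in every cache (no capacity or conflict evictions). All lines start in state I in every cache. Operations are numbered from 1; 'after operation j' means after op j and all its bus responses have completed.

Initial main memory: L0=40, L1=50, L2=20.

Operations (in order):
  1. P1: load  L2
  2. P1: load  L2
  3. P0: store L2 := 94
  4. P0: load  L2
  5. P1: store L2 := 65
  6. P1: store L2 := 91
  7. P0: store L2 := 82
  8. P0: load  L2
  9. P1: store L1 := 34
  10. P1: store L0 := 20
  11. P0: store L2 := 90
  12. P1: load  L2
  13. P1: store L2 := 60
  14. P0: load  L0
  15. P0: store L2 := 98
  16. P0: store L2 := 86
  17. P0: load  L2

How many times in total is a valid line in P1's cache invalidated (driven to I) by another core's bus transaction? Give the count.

invalidations = 3

[1] P1: load  L2 | P0:I, P1:E(20) | bus: BusRd
[2] P1: load  L2 | P0:I, P1:E(20) | bus: none
[3] P0: store L2 := 94 | P0:M(94), P1:I | bus: BusRdX
[4] P0: load  L2 | P0:M(94), P1:I | bus: none
[5] P1: store L2 := 65 | P0:I, P1:M(65) | bus: BusRdX,Flush
[6] P1: store L2 := 91 | P0:I, P1:M(91) | bus: none
[7] P0: store L2 := 82 | P0:M(82), P1:I | bus: BusRdX,Flush
[8] P0: load  L2 | P0:M(82), P1:I | bus: none
[9] P1: store L1 := 34 | P0:I, P1:M(34) | bus: BusRdX
[10] P1: store L0 := 20 | P0:I, P1:M(20) | bus: BusRdX
[11] P0: store L2 := 90 | P0:M(90), P1:I | bus: none
[12] P1: load  L2 | P0:O(90), P1:S(90) | bus: BusRd
[13] P1: store L2 := 60 | P0:I, P1:M(60) | bus: BusUpgr,Flush
[14] P0: load  L0 | P0:S(20), P1:O(20) | bus: BusRd
[15] P0: store L2 := 98 | P0:M(98), P1:I | bus: BusRdX,Flush
[16] P0: store L2 := 86 | P0:M(86), P1:I | bus: none
[17] P0: load  L2 | P0:M(86), P1:I | bus: none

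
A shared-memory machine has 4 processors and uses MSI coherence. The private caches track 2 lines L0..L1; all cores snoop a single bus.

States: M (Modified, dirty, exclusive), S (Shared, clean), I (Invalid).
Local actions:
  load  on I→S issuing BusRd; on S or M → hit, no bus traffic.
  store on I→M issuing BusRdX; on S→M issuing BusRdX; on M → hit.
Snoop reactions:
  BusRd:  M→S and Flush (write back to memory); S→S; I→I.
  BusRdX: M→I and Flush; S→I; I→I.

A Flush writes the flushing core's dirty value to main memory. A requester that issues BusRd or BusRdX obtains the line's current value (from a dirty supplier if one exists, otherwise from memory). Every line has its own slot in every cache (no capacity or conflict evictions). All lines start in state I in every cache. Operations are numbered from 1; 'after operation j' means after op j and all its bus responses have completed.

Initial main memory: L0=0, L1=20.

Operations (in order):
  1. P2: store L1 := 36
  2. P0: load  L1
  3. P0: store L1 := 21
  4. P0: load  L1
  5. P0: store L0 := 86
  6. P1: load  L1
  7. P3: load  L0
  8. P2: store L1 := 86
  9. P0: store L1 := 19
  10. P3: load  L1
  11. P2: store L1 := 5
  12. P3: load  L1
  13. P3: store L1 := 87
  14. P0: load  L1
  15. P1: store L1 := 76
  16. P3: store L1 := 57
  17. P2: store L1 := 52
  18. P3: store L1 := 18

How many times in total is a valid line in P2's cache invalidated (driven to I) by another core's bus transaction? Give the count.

[1] P2: store L1 := 36 | P0:I, P1:I, P2:M(36), P3:I | bus: BusRdX
[2] P0: load  L1 | P0:S(36), P1:I, P2:S(36), P3:I | bus: BusRd,Flush
[3] P0: store L1 := 21 | P0:M(21), P1:I, P2:I, P3:I | bus: BusRdX
[4] P0: load  L1 | P0:M(21), P1:I, P2:I, P3:I | bus: none
[5] P0: store L0 := 86 | P0:M(86), P1:I, P2:I, P3:I | bus: BusRdX
[6] P1: load  L1 | P0:S(21), P1:S(21), P2:I, P3:I | bus: BusRd,Flush
[7] P3: load  L0 | P0:S(86), P1:I, P2:I, P3:S(86) | bus: BusRd,Flush
[8] P2: store L1 := 86 | P0:I, P1:I, P2:M(86), P3:I | bus: BusRdX
[9] P0: store L1 := 19 | P0:M(19), P1:I, P2:I, P3:I | bus: BusRdX,Flush
[10] P3: load  L1 | P0:S(19), P1:I, P2:I, P3:S(19) | bus: BusRd,Flush
[11] P2: store L1 := 5 | P0:I, P1:I, P2:M(5), P3:I | bus: BusRdX
[12] P3: load  L1 | P0:I, P1:I, P2:S(5), P3:S(5) | bus: BusRd,Flush
[13] P3: store L1 := 87 | P0:I, P1:I, P2:I, P3:M(87) | bus: BusRdX
[14] P0: load  L1 | P0:S(87), P1:I, P2:I, P3:S(87) | bus: BusRd,Flush
[15] P1: store L1 := 76 | P0:I, P1:M(76), P2:I, P3:I | bus: BusRdX
[16] P3: store L1 := 57 | P0:I, P1:I, P2:I, P3:M(57) | bus: BusRdX,Flush
[17] P2: store L1 := 52 | P0:I, P1:I, P2:M(52), P3:I | bus: BusRdX,Flush
[18] P3: store L1 := 18 | P0:I, P1:I, P2:I, P3:M(18) | bus: BusRdX,Flush

invalidations = 4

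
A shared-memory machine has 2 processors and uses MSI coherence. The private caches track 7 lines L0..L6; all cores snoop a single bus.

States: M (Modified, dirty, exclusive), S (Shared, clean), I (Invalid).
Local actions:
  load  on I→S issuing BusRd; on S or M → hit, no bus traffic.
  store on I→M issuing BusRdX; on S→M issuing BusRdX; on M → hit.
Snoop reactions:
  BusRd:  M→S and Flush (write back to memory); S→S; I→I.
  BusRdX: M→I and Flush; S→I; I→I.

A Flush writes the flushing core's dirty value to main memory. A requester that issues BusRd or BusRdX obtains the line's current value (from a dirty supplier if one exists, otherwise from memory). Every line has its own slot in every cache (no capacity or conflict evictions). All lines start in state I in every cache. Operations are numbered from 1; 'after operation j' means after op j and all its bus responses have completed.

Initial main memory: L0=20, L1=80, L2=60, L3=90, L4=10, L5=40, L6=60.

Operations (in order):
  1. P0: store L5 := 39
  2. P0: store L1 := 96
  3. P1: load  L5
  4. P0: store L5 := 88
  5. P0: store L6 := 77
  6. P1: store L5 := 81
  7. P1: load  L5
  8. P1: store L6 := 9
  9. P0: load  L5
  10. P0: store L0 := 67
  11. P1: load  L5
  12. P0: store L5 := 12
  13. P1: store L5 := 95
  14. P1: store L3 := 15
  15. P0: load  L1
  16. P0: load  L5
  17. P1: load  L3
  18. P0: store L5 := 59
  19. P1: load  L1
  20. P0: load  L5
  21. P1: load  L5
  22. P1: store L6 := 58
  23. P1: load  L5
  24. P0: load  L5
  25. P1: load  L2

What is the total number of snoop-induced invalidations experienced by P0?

  op1 P0: store L5 := 39 → M/I on L5; bus BusRdX; mem=40
  op2 P0: store L1 := 96 → M/I on L1; bus BusRdX; mem=80
  op3 P1: load  L5 → S/S on L5; bus BusRd Flush; mem=39
  op4 P0: store L5 := 88 → M/I on L5; bus BusRdX; mem=39
  op5 P0: store L6 := 77 → M/I on L6; bus BusRdX; mem=60
  op6 P1: store L5 := 81 → I/M on L5; bus BusRdX Flush; mem=88
  op7 P1: load  L5 → I/M on L5; bus (none); mem=88
  op8 P1: store L6 := 9 → I/M on L6; bus BusRdX Flush; mem=77
  op9 P0: load  L5 → S/S on L5; bus BusRd Flush; mem=81
  op10 P0: store L0 := 67 → M/I on L0; bus BusRdX; mem=20
  op11 P1: load  L5 → S/S on L5; bus (none); mem=81
  op12 P0: store L5 := 12 → M/I on L5; bus BusRdX; mem=81
  op13 P1: store L5 := 95 → I/M on L5; bus BusRdX Flush; mem=12
  op14 P1: store L3 := 15 → I/M on L3; bus BusRdX; mem=90
  op15 P0: load  L1 → M/I on L1; bus (none); mem=80
  op16 P0: load  L5 → S/S on L5; bus BusRd Flush; mem=95
  op17 P1: load  L3 → I/M on L3; bus (none); mem=90
  op18 P0: store L5 := 59 → M/I on L5; bus BusRdX; mem=95
  op19 P1: load  L1 → S/S on L1; bus BusRd Flush; mem=96
  op20 P0: load  L5 → M/I on L5; bus (none); mem=95
  op21 P1: load  L5 → S/S on L5; bus BusRd Flush; mem=59
  op22 P1: store L6 := 58 → I/M on L6; bus (none); mem=77
  op23 P1: load  L5 → S/S on L5; bus (none); mem=59
  op24 P0: load  L5 → S/S on L5; bus (none); mem=59
  op25 P1: load  L2 → I/S on L2; bus BusRd; mem=60

invalidations = 3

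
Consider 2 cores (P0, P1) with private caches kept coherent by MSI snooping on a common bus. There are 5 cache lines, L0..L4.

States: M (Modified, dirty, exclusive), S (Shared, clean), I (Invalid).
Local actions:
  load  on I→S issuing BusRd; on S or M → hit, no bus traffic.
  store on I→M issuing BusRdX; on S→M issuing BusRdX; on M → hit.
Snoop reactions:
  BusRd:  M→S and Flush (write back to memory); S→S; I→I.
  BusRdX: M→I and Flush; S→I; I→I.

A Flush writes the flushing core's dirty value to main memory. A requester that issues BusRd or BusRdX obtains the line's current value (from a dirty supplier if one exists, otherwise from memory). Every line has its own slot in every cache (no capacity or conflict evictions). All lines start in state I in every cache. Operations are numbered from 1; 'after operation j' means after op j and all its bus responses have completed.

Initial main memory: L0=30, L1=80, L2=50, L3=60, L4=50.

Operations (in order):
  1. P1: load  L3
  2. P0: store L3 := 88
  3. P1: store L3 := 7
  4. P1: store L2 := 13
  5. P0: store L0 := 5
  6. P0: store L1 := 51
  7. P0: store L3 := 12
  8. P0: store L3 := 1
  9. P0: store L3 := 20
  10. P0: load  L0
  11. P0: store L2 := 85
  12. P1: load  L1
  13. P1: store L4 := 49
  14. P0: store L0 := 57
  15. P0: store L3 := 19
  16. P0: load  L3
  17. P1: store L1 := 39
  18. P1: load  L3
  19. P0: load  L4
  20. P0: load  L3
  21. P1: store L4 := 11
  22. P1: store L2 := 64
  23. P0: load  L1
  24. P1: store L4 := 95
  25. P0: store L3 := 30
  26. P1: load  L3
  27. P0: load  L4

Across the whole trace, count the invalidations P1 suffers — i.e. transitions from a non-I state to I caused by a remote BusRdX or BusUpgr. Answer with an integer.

invalidations = 4

[1] P1: load  L3 | P0:I, P1:S(60) | bus: BusRd
[2] P0: store L3 := 88 | P0:M(88), P1:I | bus: BusRdX
[3] P1: store L3 := 7 | P0:I, P1:M(7) | bus: BusRdX,Flush
[4] P1: store L2 := 13 | P0:I, P1:M(13) | bus: BusRdX
[5] P0: store L0 := 5 | P0:M(5), P1:I | bus: BusRdX
[6] P0: store L1 := 51 | P0:M(51), P1:I | bus: BusRdX
[7] P0: store L3 := 12 | P0:M(12), P1:I | bus: BusRdX,Flush
[8] P0: store L3 := 1 | P0:M(1), P1:I | bus: none
[9] P0: store L3 := 20 | P0:M(20), P1:I | bus: none
[10] P0: load  L0 | P0:M(5), P1:I | bus: none
[11] P0: store L2 := 85 | P0:M(85), P1:I | bus: BusRdX,Flush
[12] P1: load  L1 | P0:S(51), P1:S(51) | bus: BusRd,Flush
[13] P1: store L4 := 49 | P0:I, P1:M(49) | bus: BusRdX
[14] P0: store L0 := 57 | P0:M(57), P1:I | bus: none
[15] P0: store L3 := 19 | P0:M(19), P1:I | bus: none
[16] P0: load  L3 | P0:M(19), P1:I | bus: none
[17] P1: store L1 := 39 | P0:I, P1:M(39) | bus: BusRdX
[18] P1: load  L3 | P0:S(19), P1:S(19) | bus: BusRd,Flush
[19] P0: load  L4 | P0:S(49), P1:S(49) | bus: BusRd,Flush
[20] P0: load  L3 | P0:S(19), P1:S(19) | bus: none
[21] P1: store L4 := 11 | P0:I, P1:M(11) | bus: BusRdX
[22] P1: store L2 := 64 | P0:I, P1:M(64) | bus: BusRdX,Flush
[23] P0: load  L1 | P0:S(39), P1:S(39) | bus: BusRd,Flush
[24] P1: store L4 := 95 | P0:I, P1:M(95) | bus: none
[25] P0: store L3 := 30 | P0:M(30), P1:I | bus: BusRdX
[26] P1: load  L3 | P0:S(30), P1:S(30) | bus: BusRd,Flush
[27] P0: load  L4 | P0:S(95), P1:S(95) | bus: BusRd,Flush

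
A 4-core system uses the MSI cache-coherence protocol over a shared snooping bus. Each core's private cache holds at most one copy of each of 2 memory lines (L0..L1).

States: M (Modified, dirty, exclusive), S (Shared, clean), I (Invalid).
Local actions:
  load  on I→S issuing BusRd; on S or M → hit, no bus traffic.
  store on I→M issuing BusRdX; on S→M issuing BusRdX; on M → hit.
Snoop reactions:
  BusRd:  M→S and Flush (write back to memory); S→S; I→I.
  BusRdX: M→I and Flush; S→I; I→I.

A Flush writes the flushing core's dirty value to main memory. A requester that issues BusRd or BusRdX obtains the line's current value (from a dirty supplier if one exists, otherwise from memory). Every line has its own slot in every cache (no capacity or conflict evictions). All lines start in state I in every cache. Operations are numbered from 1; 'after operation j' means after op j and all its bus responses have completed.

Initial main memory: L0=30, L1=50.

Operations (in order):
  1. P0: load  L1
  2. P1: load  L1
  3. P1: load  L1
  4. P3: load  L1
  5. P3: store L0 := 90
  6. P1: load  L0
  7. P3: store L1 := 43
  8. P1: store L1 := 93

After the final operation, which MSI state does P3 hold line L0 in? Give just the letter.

  op1 P0: load  L1 → S/I/I/I on L1; bus BusRd; mem=50
  op2 P1: load  L1 → S/S/I/I on L1; bus BusRd; mem=50
  op3 P1: load  L1 → S/S/I/I on L1; bus (none); mem=50
  op4 P3: load  L1 → S/S/I/S on L1; bus BusRd; mem=50
  op5 P3: store L0 := 90 → I/I/I/M on L0; bus BusRdX; mem=30
  op6 P1: load  L0 → I/S/I/S on L0; bus BusRd Flush; mem=90
  op7 P3: store L1 := 43 → I/I/I/M on L1; bus BusRdX; mem=50
  op8 P1: store L1 := 93 → I/M/I/I on L1; bus BusRdX Flush; mem=43

state = S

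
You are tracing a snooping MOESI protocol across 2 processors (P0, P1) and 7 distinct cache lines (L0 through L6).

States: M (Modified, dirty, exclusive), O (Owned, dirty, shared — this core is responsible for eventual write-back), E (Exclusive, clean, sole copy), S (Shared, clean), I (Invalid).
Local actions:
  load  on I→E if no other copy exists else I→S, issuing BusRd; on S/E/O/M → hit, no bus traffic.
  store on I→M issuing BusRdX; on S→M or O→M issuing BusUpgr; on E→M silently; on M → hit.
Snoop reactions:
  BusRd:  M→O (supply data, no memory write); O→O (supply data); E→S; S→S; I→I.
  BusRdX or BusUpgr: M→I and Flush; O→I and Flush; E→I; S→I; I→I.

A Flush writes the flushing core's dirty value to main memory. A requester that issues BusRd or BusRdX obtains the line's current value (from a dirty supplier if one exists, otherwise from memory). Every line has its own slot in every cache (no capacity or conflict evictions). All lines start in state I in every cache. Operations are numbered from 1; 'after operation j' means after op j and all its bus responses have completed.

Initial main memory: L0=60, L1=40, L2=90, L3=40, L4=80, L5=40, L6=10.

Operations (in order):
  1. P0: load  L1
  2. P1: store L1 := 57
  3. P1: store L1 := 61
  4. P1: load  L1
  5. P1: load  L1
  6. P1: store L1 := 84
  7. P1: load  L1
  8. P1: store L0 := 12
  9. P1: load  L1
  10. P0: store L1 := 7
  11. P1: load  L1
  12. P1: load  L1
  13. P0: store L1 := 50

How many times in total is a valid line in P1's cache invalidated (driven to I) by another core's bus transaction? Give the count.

invalidations = 2

step 1: P0: load  L1  ⟶  EI  (L1)  txn=BusRd  M[L1]=40
step 2: P1: store L1 := 57  ⟶  IM  (L1)  txn=BusRdX  M[L1]=40
step 3: P1: store L1 := 61  ⟶  IM  (L1)  txn=∅  M[L1]=40
step 4: P1: load  L1  ⟶  IM  (L1)  txn=∅  M[L1]=40
step 5: P1: load  L1  ⟶  IM  (L1)  txn=∅  M[L1]=40
step 6: P1: store L1 := 84  ⟶  IM  (L1)  txn=∅  M[L1]=40
step 7: P1: load  L1  ⟶  IM  (L1)  txn=∅  M[L1]=40
step 8: P1: store L0 := 12  ⟶  IM  (L0)  txn=BusRdX  M[L0]=60
step 9: P1: load  L1  ⟶  IM  (L1)  txn=∅  M[L1]=40
step 10: P0: store L1 := 7  ⟶  MI  (L1)  txn=BusRdX+Flush  M[L1]=84
step 11: P1: load  L1  ⟶  OS  (L1)  txn=BusRd  M[L1]=84
step 12: P1: load  L1  ⟶  OS  (L1)  txn=∅  M[L1]=84
step 13: P0: store L1 := 50  ⟶  MI  (L1)  txn=BusUpgr  M[L1]=84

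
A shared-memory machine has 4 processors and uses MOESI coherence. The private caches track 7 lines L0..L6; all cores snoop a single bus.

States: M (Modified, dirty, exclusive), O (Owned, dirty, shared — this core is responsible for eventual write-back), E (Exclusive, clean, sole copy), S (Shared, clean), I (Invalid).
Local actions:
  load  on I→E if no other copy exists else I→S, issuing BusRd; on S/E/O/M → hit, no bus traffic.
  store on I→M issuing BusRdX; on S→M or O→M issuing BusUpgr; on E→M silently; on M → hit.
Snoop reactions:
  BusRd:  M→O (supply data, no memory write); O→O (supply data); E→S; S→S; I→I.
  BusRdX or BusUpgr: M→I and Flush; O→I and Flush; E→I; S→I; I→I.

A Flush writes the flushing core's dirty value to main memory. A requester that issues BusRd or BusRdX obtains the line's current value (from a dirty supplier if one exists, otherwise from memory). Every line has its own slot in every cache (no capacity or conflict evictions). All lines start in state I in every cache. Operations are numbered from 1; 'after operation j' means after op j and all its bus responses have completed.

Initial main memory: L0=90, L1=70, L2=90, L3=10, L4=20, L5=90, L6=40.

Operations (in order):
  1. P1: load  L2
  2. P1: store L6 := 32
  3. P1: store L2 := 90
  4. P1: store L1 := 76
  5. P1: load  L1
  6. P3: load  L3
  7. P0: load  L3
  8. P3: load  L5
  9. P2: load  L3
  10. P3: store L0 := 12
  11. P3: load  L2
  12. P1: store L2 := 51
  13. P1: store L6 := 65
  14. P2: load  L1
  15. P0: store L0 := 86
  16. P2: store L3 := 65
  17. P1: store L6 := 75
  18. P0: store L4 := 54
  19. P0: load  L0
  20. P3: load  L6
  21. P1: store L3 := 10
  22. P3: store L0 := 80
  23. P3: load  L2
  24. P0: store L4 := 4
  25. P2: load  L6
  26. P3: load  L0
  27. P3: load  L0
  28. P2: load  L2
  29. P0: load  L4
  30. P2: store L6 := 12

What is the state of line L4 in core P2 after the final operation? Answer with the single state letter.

[1] P1: load  L2 | P0:I, P1:E(90), P2:I, P3:I | bus: BusRd
[2] P1: store L6 := 32 | P0:I, P1:M(32), P2:I, P3:I | bus: BusRdX
[3] P1: store L2 := 90 | P0:I, P1:M(90), P2:I, P3:I | bus: none
[4] P1: store L1 := 76 | P0:I, P1:M(76), P2:I, P3:I | bus: BusRdX
[5] P1: load  L1 | P0:I, P1:M(76), P2:I, P3:I | bus: none
[6] P3: load  L3 | P0:I, P1:I, P2:I, P3:E(10) | bus: BusRd
[7] P0: load  L3 | P0:S(10), P1:I, P2:I, P3:S(10) | bus: BusRd
[8] P3: load  L5 | P0:I, P1:I, P2:I, P3:E(90) | bus: BusRd
[9] P2: load  L3 | P0:S(10), P1:I, P2:S(10), P3:S(10) | bus: BusRd
[10] P3: store L0 := 12 | P0:I, P1:I, P2:I, P3:M(12) | bus: BusRdX
[11] P3: load  L2 | P0:I, P1:O(90), P2:I, P3:S(90) | bus: BusRd
[12] P1: store L2 := 51 | P0:I, P1:M(51), P2:I, P3:I | bus: BusUpgr
[13] P1: store L6 := 65 | P0:I, P1:M(65), P2:I, P3:I | bus: none
[14] P2: load  L1 | P0:I, P1:O(76), P2:S(76), P3:I | bus: BusRd
[15] P0: store L0 := 86 | P0:M(86), P1:I, P2:I, P3:I | bus: BusRdX,Flush
[16] P2: store L3 := 65 | P0:I, P1:I, P2:M(65), P3:I | bus: BusUpgr
[17] P1: store L6 := 75 | P0:I, P1:M(75), P2:I, P3:I | bus: none
[18] P0: store L4 := 54 | P0:M(54), P1:I, P2:I, P3:I | bus: BusRdX
[19] P0: load  L0 | P0:M(86), P1:I, P2:I, P3:I | bus: none
[20] P3: load  L6 | P0:I, P1:O(75), P2:I, P3:S(75) | bus: BusRd
[21] P1: store L3 := 10 | P0:I, P1:M(10), P2:I, P3:I | bus: BusRdX,Flush
[22] P3: store L0 := 80 | P0:I, P1:I, P2:I, P3:M(80) | bus: BusRdX,Flush
[23] P3: load  L2 | P0:I, P1:O(51), P2:I, P3:S(51) | bus: BusRd
[24] P0: store L4 := 4 | P0:M(4), P1:I, P2:I, P3:I | bus: none
[25] P2: load  L6 | P0:I, P1:O(75), P2:S(75), P3:S(75) | bus: BusRd
[26] P3: load  L0 | P0:I, P1:I, P2:I, P3:M(80) | bus: none
[27] P3: load  L0 | P0:I, P1:I, P2:I, P3:M(80) | bus: none
[28] P2: load  L2 | P0:I, P1:O(51), P2:S(51), P3:S(51) | bus: BusRd
[29] P0: load  L4 | P0:M(4), P1:I, P2:I, P3:I | bus: none
[30] P2: store L6 := 12 | P0:I, P1:I, P2:M(12), P3:I | bus: BusUpgr,Flush

state = I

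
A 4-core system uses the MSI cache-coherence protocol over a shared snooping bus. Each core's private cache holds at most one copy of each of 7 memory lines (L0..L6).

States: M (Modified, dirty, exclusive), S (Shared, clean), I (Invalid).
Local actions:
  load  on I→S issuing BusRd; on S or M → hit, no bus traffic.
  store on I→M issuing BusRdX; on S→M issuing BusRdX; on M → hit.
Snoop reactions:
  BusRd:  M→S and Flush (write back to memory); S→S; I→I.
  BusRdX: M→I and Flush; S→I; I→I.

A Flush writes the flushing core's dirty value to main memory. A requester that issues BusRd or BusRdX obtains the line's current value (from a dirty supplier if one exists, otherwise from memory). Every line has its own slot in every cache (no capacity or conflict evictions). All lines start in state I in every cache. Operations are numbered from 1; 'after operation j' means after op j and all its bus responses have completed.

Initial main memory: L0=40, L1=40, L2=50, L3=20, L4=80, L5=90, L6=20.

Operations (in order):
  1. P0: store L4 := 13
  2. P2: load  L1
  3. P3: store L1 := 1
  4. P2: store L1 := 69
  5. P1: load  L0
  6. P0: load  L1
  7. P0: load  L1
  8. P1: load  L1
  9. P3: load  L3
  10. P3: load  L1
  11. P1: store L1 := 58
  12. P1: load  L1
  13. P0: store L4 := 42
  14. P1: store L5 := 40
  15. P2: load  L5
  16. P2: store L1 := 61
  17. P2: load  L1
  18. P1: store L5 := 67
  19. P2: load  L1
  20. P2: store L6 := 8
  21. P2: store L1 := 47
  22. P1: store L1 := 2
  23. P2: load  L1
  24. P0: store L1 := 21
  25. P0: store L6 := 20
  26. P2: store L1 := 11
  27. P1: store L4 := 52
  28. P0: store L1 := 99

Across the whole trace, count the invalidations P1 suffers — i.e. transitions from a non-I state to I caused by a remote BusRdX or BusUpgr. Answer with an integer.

step 1: P0: store L4 := 13  ⟶  MIII  (L4)  txn=BusRdX  M[L4]=80
step 2: P2: load  L1  ⟶  IISI  (L1)  txn=BusRd  M[L1]=40
step 3: P3: store L1 := 1  ⟶  IIIM  (L1)  txn=BusRdX  M[L1]=40
step 4: P2: store L1 := 69  ⟶  IIMI  (L1)  txn=BusRdX+Flush  M[L1]=1
step 5: P1: load  L0  ⟶  ISII  (L0)  txn=BusRd  M[L0]=40
step 6: P0: load  L1  ⟶  SISI  (L1)  txn=BusRd+Flush  M[L1]=69
step 7: P0: load  L1  ⟶  SISI  (L1)  txn=∅  M[L1]=69
step 8: P1: load  L1  ⟶  SSSI  (L1)  txn=BusRd  M[L1]=69
step 9: P3: load  L3  ⟶  IIIS  (L3)  txn=BusRd  M[L3]=20
step 10: P3: load  L1  ⟶  SSSS  (L1)  txn=BusRd  M[L1]=69
step 11: P1: store L1 := 58  ⟶  IMII  (L1)  txn=BusRdX  M[L1]=69
step 12: P1: load  L1  ⟶  IMII  (L1)  txn=∅  M[L1]=69
step 13: P0: store L4 := 42  ⟶  MIII  (L4)  txn=∅  M[L4]=80
step 14: P1: store L5 := 40  ⟶  IMII  (L5)  txn=BusRdX  M[L5]=90
step 15: P2: load  L5  ⟶  ISSI  (L5)  txn=BusRd+Flush  M[L5]=40
step 16: P2: store L1 := 61  ⟶  IIMI  (L1)  txn=BusRdX+Flush  M[L1]=58
step 17: P2: load  L1  ⟶  IIMI  (L1)  txn=∅  M[L1]=58
step 18: P1: store L5 := 67  ⟶  IMII  (L5)  txn=BusRdX  M[L5]=40
step 19: P2: load  L1  ⟶  IIMI  (L1)  txn=∅  M[L1]=58
step 20: P2: store L6 := 8  ⟶  IIMI  (L6)  txn=BusRdX  M[L6]=20
step 21: P2: store L1 := 47  ⟶  IIMI  (L1)  txn=∅  M[L1]=58
step 22: P1: store L1 := 2  ⟶  IMII  (L1)  txn=BusRdX+Flush  M[L1]=47
step 23: P2: load  L1  ⟶  ISSI  (L1)  txn=BusRd+Flush  M[L1]=2
step 24: P0: store L1 := 21  ⟶  MIII  (L1)  txn=BusRdX  M[L1]=2
step 25: P0: store L6 := 20  ⟶  MIII  (L6)  txn=BusRdX+Flush  M[L6]=8
step 26: P2: store L1 := 11  ⟶  IIMI  (L1)  txn=BusRdX+Flush  M[L1]=21
step 27: P1: store L4 := 52  ⟶  IMII  (L4)  txn=BusRdX+Flush  M[L4]=42
step 28: P0: store L1 := 99  ⟶  MIII  (L1)  txn=BusRdX+Flush  M[L1]=11

invalidations = 2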